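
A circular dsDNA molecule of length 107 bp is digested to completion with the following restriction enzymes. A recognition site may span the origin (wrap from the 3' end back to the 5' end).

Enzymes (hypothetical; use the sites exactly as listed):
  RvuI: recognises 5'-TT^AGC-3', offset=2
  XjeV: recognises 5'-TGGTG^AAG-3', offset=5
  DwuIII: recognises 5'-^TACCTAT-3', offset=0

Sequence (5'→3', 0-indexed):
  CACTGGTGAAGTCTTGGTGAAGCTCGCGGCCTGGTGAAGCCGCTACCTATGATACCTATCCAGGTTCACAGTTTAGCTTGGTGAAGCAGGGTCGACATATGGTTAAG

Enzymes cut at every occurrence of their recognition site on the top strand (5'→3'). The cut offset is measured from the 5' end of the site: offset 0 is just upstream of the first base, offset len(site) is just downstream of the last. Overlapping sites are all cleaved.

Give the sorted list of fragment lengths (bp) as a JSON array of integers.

Site scan:
  RvuI (TTAGC, off=2): starts [72] → cuts [74]
  XjeV (TGGTGAAG, off=5): starts [3, 14, 31, 78] → cuts [8, 19, 36, 83]
  DwuIII (TACCTAT, off=0): starts [43, 52] → cuts [43, 52]

All cut coordinates (distinct, sorted): [8, 19, 36, 43, 52, 74, 83]

Fragments:
  8→19: 11 bp
  19→36: 17 bp
  36→43: 7 bp
  43→52: 9 bp
  52→74: 22 bp
  74→83: 9 bp
  83→8 (wrap): 107-83+8 = 32 bp

[7,9,9,11,17,22,32]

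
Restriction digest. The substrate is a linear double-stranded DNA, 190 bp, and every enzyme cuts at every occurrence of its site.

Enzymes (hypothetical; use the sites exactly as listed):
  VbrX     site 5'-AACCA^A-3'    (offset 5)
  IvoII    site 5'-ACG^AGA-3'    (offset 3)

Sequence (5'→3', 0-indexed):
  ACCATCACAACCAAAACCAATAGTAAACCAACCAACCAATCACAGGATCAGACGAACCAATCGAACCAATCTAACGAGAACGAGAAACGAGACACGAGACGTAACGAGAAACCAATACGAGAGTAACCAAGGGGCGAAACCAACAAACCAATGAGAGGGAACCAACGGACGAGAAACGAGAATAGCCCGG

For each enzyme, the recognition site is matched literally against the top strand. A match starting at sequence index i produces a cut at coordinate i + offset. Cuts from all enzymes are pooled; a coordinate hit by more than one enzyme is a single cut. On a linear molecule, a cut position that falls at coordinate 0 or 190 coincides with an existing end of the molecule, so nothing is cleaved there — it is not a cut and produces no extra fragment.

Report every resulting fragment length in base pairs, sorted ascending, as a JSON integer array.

Scan for sites:
  VbrX AACCAA/5: at [8, 14, 25, 29, 33, 54, 63, 109, 124, 137, 145, 159] ⇒ [13, 19, 30, 34, 38, 59, 68, 114, 129, 142, 150, 164]
  IvoII ACGAGA/3: at [73, 79, 86, 93, 103, 116, 168, 175] ⇒ [76, 82, 89, 96, 106, 119, 171, 178]

All cut coordinates (distinct, sorted): [13, 19, 30, 34, 38, 59, 68, 76, 82, 89, 96, 106, 114, 119, 129, 142, 150, 164, 171, 178]

Fragments:
  [0,13): 13 bp
  [13,19): 6 bp
  [19,30): 11 bp
  [30,34): 4 bp
  [34,38): 4 bp
  [38,59): 21 bp
  [59,68): 9 bp
  [68,76): 8 bp
  [76,82): 6 bp
  [82,89): 7 bp
  [89,96): 7 bp
  [96,106): 10 bp
  [106,114): 8 bp
  [114,119): 5 bp
  [119,129): 10 bp
  [129,142): 13 bp
  [142,150): 8 bp
  [150,164): 14 bp
  [164,171): 7 bp
  [171,178): 7 bp
  [178,190): 12 bp

[4,4,5,6,6,7,7,7,7,8,8,8,9,10,10,11,12,13,13,14,21]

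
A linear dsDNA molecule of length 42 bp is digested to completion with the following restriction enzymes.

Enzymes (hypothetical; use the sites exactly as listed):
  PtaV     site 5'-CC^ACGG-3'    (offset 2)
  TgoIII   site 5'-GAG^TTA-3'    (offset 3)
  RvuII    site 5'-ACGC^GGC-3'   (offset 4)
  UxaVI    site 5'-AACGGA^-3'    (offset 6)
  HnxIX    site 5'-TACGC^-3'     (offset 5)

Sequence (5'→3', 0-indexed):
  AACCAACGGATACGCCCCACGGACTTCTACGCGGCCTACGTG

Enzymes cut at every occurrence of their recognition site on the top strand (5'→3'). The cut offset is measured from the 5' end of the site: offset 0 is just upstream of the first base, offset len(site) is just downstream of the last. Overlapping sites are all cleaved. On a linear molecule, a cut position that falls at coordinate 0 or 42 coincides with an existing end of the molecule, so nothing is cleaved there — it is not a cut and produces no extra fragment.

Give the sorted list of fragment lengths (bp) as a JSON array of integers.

[3,5,10,10,14]

Per-enzyme occurrences:
  PtaV CCACGG/2: at [16] ⇒ [18]
  TgoIII (GAGTTA, off=3): no sites
  RvuII ACGCGGC/4: at [28] ⇒ [32]
  UxaVI AACGGA/6: at [4] ⇒ [10]
  HnxIX TACGC/5: at [10, 27] ⇒ [15, 32]

All cut coordinates (distinct, sorted): [10, 15, 18, 32]

Fragments:
  [0,10): 10 bp
  [10,15): 5 bp
  [15,18): 3 bp
  [18,32): 14 bp
  [32,42): 10 bp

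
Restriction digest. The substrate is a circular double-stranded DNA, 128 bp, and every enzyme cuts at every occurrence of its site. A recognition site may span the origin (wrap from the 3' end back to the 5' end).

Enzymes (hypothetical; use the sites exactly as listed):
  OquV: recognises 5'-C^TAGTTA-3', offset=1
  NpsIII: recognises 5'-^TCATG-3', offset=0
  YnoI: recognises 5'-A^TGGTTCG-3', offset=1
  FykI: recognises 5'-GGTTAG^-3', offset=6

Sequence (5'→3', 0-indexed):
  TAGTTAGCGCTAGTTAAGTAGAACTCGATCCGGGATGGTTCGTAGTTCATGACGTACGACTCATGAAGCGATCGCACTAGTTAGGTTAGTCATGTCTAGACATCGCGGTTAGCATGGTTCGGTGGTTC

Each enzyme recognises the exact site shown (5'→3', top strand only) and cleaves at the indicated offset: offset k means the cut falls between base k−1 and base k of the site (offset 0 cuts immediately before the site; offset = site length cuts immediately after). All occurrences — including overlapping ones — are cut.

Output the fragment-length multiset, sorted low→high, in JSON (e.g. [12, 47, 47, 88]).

Per-enzyme occurrences:
  OquV CTAGTTA/1: at [9, 76, 127] ⇒ [0, 10, 77]
  NpsIII TCATG/0: at [46, 60, 89] ⇒ [46, 60, 89]
  YnoI ATGGTTCG/1: at [34, 113] ⇒ [35, 114]
  FykI GGTTAG/6: at [83, 106] ⇒ [89, 112]

Pooled cuts: [0, 10, 35, 46, 60, 77, 89, 112, 114]

Fragments:
  0→10: 10 bp
  10→35: 25 bp
  35→46: 11 bp
  46→60: 14 bp
  60→77: 17 bp
  77→89: 12 bp
  89→112: 23 bp
  112→114: 2 bp
  114→0 (wrap): 128-114+0 = 14 bp

[2,10,11,12,14,14,17,23,25]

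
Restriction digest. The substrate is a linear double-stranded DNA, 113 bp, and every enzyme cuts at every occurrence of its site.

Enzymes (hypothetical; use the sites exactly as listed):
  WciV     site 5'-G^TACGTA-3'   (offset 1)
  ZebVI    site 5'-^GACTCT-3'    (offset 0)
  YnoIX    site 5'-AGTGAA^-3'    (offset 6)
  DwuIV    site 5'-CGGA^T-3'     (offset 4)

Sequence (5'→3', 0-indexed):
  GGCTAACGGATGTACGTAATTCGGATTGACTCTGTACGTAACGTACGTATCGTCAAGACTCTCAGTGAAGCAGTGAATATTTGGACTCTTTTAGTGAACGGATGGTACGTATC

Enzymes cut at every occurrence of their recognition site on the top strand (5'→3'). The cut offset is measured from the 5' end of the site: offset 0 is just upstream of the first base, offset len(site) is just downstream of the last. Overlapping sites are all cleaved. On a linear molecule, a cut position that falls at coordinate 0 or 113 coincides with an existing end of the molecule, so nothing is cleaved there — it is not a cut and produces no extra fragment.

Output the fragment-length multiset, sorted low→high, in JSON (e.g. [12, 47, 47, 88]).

Per-enzyme occurrences:
  WciV (GTACGTA, off=1): starts [11, 33, 42, 104] → cuts [12, 34, 43, 105]
  ZebVI (GACTCT, off=0): starts [27, 56, 83] → cuts [27, 56, 83]
  YnoIX (AGTGAA, off=6): starts [63, 71, 92] → cuts [69, 77, 98]
  DwuIV (CGGAT, off=4): starts [6, 21, 98] → cuts [10, 25, 102]

All cut coordinates (distinct, sorted): [10, 12, 25, 27, 34, 43, 56, 69, 77, 83, 98, 102, 105]

Fragment lengths:
  [0,10): 10 bp
  [10,12): 2 bp
  [12,25): 13 bp
  [25,27): 2 bp
  [27,34): 7 bp
  [34,43): 9 bp
  [43,56): 13 bp
  [56,69): 13 bp
  [69,77): 8 bp
  [77,83): 6 bp
  [83,98): 15 bp
  [98,102): 4 bp
  [102,105): 3 bp
  [105,113): 8 bp

[2,2,3,4,6,7,8,8,9,10,13,13,13,15]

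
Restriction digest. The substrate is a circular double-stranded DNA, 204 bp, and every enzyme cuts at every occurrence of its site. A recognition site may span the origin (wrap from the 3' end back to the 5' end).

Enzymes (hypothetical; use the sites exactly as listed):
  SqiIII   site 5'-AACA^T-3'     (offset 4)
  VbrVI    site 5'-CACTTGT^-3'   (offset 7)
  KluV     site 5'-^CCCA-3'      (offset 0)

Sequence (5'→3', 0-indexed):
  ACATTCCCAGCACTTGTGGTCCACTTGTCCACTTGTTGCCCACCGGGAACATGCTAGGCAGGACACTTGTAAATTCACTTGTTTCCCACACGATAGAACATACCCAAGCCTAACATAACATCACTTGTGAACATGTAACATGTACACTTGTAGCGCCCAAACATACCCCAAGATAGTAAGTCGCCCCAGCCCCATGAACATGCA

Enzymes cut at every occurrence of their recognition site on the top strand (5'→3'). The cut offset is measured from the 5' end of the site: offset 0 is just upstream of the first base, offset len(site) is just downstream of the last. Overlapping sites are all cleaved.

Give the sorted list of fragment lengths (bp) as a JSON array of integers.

Scan for sites:
  SqiIII AACAT/4: at [47, 96, 111, 116, 129, 136, 159, 196, 203] ⇒ [3, 51, 100, 115, 120, 133, 140, 163, 200]
  VbrVI CACTTGT/7: at [10, 21, 29, 63, 75, 121, 144] ⇒ [17, 28, 36, 70, 82, 128, 151]
  KluV CCCA/0: at [5, 38, 84, 102, 155, 166, 184, 190] ⇒ [5, 38, 84, 102, 155, 166, 184, 190]

Pooled cuts: [3, 5, 17, 28, 36, 38, 51, 70, 82, 84, 100, 102, 115, 120, 128, 133, 140, 151, 155, 163, 166, 184, 190, 200]

Fragment lengths:
  3→5: 2 bp
  5→17: 12 bp
  17→28: 11 bp
  28→36: 8 bp
  36→38: 2 bp
  38→51: 13 bp
  51→70: 19 bp
  70→82: 12 bp
  82→84: 2 bp
  84→100: 16 bp
  100→102: 2 bp
  102→115: 13 bp
  115→120: 5 bp
  120→128: 8 bp
  128→133: 5 bp
  133→140: 7 bp
  140→151: 11 bp
  151→155: 4 bp
  155→163: 8 bp
  163→166: 3 bp
  166→184: 18 bp
  184→190: 6 bp
  190→200: 10 bp
  200→3 (wrap): 204-200+3 = 7 bp

[2,2,2,2,3,4,5,5,6,7,7,8,8,8,10,11,11,12,12,13,13,16,18,19]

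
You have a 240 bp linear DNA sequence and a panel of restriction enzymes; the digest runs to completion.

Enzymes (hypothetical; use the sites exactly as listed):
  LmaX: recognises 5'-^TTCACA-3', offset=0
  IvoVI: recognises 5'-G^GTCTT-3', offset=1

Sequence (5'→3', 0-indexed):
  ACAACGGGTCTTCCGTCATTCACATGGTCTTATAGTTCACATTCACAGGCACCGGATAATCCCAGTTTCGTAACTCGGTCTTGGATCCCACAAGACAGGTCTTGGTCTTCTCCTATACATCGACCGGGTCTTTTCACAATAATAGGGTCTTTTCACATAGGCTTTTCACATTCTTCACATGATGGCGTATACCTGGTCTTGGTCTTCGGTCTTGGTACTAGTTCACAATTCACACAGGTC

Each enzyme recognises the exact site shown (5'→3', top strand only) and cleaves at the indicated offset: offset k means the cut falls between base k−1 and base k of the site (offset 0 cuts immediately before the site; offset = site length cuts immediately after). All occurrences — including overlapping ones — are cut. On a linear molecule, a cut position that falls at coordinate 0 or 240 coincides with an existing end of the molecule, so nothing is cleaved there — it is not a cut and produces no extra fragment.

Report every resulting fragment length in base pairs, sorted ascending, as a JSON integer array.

Scan for sites:
  LmaX (TTCACA, off=0): starts [18, 35, 41, 132, 151, 164, 173, 221, 228] → cuts [18, 35, 41, 132, 151, 164, 173, 221, 228]
  IvoVI (GGTCTT, off=1): starts [6, 25, 76, 97, 103, 126, 145, 194, 200, 207] → cuts [7, 26, 77, 98, 104, 127, 146, 195, 201, 208]

All cut coordinates (distinct, sorted): [7, 18, 26, 35, 41, 77, 98, 104, 127, 132, 146, 151, 164, 173, 195, 201, 208, 221, 228]

Fragments:
  [0,7): 7 bp
  [7,18): 11 bp
  [18,26): 8 bp
  [26,35): 9 bp
  [35,41): 6 bp
  [41,77): 36 bp
  [77,98): 21 bp
  [98,104): 6 bp
  [104,127): 23 bp
  [127,132): 5 bp
  [132,146): 14 bp
  [146,151): 5 bp
  [151,164): 13 bp
  [164,173): 9 bp
  [173,195): 22 bp
  [195,201): 6 bp
  [201,208): 7 bp
  [208,221): 13 bp
  [221,228): 7 bp
  [228,240): 12 bp

[5,5,6,6,6,7,7,7,8,9,9,11,12,13,13,14,21,22,23,36]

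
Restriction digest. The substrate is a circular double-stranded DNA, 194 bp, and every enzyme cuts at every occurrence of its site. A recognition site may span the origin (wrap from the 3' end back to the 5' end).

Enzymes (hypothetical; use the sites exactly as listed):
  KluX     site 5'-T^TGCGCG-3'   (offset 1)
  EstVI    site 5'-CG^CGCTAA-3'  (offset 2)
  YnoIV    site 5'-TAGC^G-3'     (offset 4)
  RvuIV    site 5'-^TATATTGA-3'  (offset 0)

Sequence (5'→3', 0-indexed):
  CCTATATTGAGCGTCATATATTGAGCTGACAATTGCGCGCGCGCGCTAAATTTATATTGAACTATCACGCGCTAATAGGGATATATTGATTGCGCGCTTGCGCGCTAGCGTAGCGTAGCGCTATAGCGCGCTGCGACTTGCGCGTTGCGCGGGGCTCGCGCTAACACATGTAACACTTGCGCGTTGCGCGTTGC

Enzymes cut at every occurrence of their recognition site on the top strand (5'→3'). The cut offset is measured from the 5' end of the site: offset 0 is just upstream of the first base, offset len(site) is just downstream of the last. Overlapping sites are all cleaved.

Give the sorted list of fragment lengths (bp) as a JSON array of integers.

[5,5,7,7,8,8,9,9,10,11,11,12,12,13,14,17,17,19]

Scan for sites:
  KluX TTGCGCG/1: at [32, 89, 97, 137, 144, 176, 183] ⇒ [33, 90, 98, 138, 145, 177, 184]
  EstVI CGCGCTAA/2: at [41, 67, 156] ⇒ [43, 69, 158]
  YnoIV TAGCG/4: at [105, 110, 115, 123] ⇒ [109, 114, 119, 127]
  RvuIV TATATTGA/0: at [2, 16, 52, 81] ⇒ [2, 16, 52, 81]

Pooled cuts: [2, 16, 33, 43, 52, 69, 81, 90, 98, 109, 114, 119, 127, 138, 145, 158, 177, 184]

Fragments:
  2→16: 14 bp
  16→33: 17 bp
  33→43: 10 bp
  43→52: 9 bp
  52→69: 17 bp
  69→81: 12 bp
  81→90: 9 bp
  90→98: 8 bp
  98→109: 11 bp
  109→114: 5 bp
  114→119: 5 bp
  119→127: 8 bp
  127→138: 11 bp
  138→145: 7 bp
  145→158: 13 bp
  158→177: 19 bp
  177→184: 7 bp
  184→2 (wrap): 194-184+2 = 12 bp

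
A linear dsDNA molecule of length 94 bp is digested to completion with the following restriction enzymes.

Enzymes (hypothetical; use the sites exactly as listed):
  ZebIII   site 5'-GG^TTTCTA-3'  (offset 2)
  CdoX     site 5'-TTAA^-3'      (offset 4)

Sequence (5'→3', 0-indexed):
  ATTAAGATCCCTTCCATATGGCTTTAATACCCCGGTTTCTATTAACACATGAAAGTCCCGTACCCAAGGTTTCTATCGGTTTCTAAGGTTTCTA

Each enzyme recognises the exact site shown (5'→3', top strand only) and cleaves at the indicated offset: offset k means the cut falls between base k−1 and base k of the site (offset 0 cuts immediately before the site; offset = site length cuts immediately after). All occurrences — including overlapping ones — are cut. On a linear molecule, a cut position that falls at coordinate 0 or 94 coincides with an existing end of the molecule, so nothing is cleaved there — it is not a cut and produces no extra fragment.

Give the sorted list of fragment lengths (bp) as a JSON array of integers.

[5,6,8,9,10,10,22,24]

Per-enzyme occurrences:
  ZebIII GGTTTCTA/2: at [33, 67, 77, 86] ⇒ [35, 69, 79, 88]
  CdoX TTAA/4: at [1, 23, 41] ⇒ [5, 27, 45]

All cut coordinates (distinct, sorted): [5, 27, 35, 45, 69, 79, 88]

Fragment lengths:
  [0,5): 5 bp
  [5,27): 22 bp
  [27,35): 8 bp
  [35,45): 10 bp
  [45,69): 24 bp
  [69,79): 10 bp
  [79,88): 9 bp
  [88,94): 6 bp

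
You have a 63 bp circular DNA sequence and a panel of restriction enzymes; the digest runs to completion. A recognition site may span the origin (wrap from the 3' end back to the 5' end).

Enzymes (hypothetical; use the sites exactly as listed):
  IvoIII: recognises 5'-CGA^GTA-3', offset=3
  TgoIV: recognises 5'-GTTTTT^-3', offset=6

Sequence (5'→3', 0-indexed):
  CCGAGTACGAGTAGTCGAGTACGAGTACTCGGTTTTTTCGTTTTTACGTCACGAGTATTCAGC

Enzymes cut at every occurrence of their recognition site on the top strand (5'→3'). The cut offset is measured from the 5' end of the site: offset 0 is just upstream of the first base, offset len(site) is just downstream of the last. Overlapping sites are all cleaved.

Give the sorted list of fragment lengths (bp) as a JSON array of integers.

Per-enzyme occurrences:
  IvoIII CGAGTA/3: at [1, 7, 15, 21, 51] ⇒ [4, 10, 18, 24, 54]
  TgoIV GTTTTT/6: at [31, 39] ⇒ [37, 45]

All cut coordinates (distinct, sorted): [4, 10, 18, 24, 37, 45, 54]

Fragments:
  4→10: 6 bp
  10→18: 8 bp
  18→24: 6 bp
  24→37: 13 bp
  37→45: 8 bp
  45→54: 9 bp
  54→4 (wrap): 63-54+4 = 13 bp

[6,6,8,8,9,13,13]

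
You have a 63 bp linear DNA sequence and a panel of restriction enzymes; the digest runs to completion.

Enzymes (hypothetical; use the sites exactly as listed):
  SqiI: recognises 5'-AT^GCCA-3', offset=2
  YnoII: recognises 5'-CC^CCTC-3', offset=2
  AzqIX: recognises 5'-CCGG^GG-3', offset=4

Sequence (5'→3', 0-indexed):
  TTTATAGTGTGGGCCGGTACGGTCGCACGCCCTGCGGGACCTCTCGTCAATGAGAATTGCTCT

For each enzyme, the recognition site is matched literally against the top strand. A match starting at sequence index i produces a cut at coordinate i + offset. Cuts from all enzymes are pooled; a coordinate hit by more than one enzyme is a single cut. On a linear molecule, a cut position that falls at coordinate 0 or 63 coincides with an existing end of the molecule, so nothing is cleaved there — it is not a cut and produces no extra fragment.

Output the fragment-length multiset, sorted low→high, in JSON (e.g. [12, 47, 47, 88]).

[63]

Per-enzyme occurrences:
  SqiI (ATGCCA, off=2): no sites
  YnoII (CCCCTC, off=2): no sites
  AzqIX (CCGGGG, off=4): no sites

All cut coordinates (distinct, sorted): ∅

Fragment lengths:
  no cuts → one linear fragment of 63 bp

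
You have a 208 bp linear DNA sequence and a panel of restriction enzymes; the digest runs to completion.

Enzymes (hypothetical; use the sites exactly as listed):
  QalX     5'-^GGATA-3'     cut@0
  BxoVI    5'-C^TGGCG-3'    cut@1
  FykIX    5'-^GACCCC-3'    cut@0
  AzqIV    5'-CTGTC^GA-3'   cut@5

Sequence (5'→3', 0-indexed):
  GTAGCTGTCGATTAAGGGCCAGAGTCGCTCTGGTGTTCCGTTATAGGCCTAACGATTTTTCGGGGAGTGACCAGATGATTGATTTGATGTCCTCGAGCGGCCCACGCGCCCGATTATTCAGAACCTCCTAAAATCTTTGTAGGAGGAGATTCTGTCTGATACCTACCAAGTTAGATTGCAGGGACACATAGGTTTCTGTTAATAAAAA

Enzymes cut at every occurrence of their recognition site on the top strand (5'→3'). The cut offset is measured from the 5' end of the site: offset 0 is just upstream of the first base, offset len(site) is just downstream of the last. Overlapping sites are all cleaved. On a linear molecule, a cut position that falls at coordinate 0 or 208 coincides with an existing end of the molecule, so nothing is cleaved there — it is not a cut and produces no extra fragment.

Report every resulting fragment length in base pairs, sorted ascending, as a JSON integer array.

Scan for sites:
  QalX (GGATA, off=0): no sites
  BxoVI (CTGGCG, off=1): no sites
  FykIX (GACCCC, off=0): no sites
  AzqIV CTGTCGA/5: at [4] ⇒ [9]

All cut coordinates (distinct, sorted): [9]

Fragments:
  [0,9): 9 bp
  [9,208): 199 bp

[9,199]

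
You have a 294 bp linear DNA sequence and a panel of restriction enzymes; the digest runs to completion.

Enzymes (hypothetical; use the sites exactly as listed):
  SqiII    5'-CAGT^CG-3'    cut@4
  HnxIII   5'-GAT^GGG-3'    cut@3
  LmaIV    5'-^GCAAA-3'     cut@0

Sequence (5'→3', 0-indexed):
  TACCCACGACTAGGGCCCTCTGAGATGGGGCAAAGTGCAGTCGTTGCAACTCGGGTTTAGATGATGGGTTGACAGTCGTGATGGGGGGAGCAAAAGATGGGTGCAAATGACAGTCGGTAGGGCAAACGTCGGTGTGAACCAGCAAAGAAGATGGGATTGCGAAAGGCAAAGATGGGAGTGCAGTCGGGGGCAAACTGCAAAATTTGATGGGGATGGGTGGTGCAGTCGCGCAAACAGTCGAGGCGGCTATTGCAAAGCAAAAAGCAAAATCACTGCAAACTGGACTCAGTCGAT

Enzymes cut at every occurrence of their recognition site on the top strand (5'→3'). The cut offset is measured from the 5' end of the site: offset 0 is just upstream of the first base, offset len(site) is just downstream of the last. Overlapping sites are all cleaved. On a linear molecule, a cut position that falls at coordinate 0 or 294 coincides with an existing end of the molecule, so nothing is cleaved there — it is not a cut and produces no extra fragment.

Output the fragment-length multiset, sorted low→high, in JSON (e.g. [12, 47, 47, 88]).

[3,3,4,4,5,5,6,6,7,7,7,7,8,9,9,11,11,11,11,12,12,12,12,13,13,16,20,24,26]

Scan for sites:
  SqiII (CAGTCG, off=4): starts [37, 72, 110, 180, 222, 234, 286] → cuts [41, 76, 114, 184, 226, 238, 290]
  HnxIII (GATGGG, off=3): starts [23, 62, 79, 95, 149, 170, 205, 211] → cuts [26, 65, 82, 98, 152, 173, 208, 214]
  LmaIV (GCAAA, off=0): starts [29, 89, 102, 121, 141, 165, 189, 196, 229, 251, 256, 263, 274] → cuts [29, 89, 102, 121, 141, 165, 189, 196, 229, 251, 256, 263, 274]

All cut coordinates (distinct, sorted): [26, 29, 41, 65, 76, 82, 89, 98, 102, 114, 121, 141, 152, 165, 173, 184, 189, 196, 208, 214, 226, 229, 238, 251, 256, 263, 274, 290]

Fragments:
  [0,26): 26 bp
  [26,29): 3 bp
  [29,41): 12 bp
  [41,65): 24 bp
  [65,76): 11 bp
  [76,82): 6 bp
  [82,89): 7 bp
  [89,98): 9 bp
  [98,102): 4 bp
  [102,114): 12 bp
  [114,121): 7 bp
  [121,141): 20 bp
  [141,152): 11 bp
  [152,165): 13 bp
  [165,173): 8 bp
  [173,184): 11 bp
  [184,189): 5 bp
  [189,196): 7 bp
  [196,208): 12 bp
  [208,214): 6 bp
  [214,226): 12 bp
  [226,229): 3 bp
  [229,238): 9 bp
  [238,251): 13 bp
  [251,256): 5 bp
  [256,263): 7 bp
  [263,274): 11 bp
  [274,290): 16 bp
  [290,294): 4 bp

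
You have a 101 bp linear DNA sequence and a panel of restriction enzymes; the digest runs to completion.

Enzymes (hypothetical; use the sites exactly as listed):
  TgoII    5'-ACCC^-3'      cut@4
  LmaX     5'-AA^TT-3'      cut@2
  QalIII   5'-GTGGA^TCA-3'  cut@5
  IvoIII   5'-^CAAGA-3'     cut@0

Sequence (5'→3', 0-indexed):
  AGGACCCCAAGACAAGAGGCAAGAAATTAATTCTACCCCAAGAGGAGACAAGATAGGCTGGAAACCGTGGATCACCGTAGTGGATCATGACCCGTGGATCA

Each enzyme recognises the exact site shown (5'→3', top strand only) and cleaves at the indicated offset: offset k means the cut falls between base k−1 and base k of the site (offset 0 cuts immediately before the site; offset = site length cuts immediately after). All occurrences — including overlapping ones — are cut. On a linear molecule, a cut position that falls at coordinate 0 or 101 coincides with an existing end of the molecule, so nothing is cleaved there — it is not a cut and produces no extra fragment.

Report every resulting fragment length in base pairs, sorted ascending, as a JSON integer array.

[3,4,5,5,7,7,7,8,9,10,13,23]

Per-enzyme occurrences:
  TgoII ACCC/4: at [3, 34, 89] ⇒ [7, 38, 93]
  LmaX AATT/2: at [24, 28] ⇒ [26, 30]
  QalIII GTGGATCA/5: at [66, 79, 93] ⇒ [71, 84, 98]
  IvoIII CAAGA/0: at [7, 12, 19, 38, 48] ⇒ [7, 12, 19, 38, 48]

All cut coordinates (distinct, sorted): [7, 12, 19, 26, 30, 38, 48, 71, 84, 93, 98]

Fragments:
  [0,7): 7 bp
  [7,12): 5 bp
  [12,19): 7 bp
  [19,26): 7 bp
  [26,30): 4 bp
  [30,38): 8 bp
  [38,48): 10 bp
  [48,71): 23 bp
  [71,84): 13 bp
  [84,93): 9 bp
  [93,98): 5 bp
  [98,101): 3 bp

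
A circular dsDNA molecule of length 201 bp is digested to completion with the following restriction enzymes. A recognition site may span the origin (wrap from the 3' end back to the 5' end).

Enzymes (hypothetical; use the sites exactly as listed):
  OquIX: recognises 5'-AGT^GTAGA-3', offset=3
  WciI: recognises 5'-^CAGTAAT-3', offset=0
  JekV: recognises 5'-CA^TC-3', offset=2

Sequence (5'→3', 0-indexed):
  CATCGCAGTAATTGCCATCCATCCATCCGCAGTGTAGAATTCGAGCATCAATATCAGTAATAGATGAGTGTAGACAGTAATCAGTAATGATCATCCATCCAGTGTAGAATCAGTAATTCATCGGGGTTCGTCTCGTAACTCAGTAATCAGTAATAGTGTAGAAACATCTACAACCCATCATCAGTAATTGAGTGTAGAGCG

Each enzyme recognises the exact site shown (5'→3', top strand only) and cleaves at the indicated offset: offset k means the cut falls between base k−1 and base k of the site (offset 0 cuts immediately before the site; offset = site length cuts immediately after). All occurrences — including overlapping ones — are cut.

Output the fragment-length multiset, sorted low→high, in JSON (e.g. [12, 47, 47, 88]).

[1,3,3,4,4,4,5,6,7,7,7,7,8,9,10,10,10,11,12,12,12,14,15,20]

Per-enzyme occurrences:
  OquIX (AGTGTAGA, off=3): starts [30, 66, 100, 154, 190] → cuts [33, 69, 103, 157, 193]
  WciI (CAGTAAT, off=0): starts [5, 54, 74, 81, 110, 140, 147, 181] → cuts [5, 54, 74, 81, 110, 140, 147, 181]
  JekV (CATC, off=2): starts [0, 15, 19, 23, 45, 91, 95, 118, 164, 175, 178] → cuts [2, 17, 21, 25, 47, 93, 97, 120, 166, 177, 180]

All cut coordinates (distinct, sorted): [2, 5, 17, 21, 25, 33, 47, 54, 69, 74, 81, 93, 97, 103, 110, 120, 140, 147, 157, 166, 177, 180, 181, 193]

Fragment lengths:
  2→5: 3 bp
  5→17: 12 bp
  17→21: 4 bp
  21→25: 4 bp
  25→33: 8 bp
  33→47: 14 bp
  47→54: 7 bp
  54→69: 15 bp
  69→74: 5 bp
  74→81: 7 bp
  81→93: 12 bp
  93→97: 4 bp
  97→103: 6 bp
  103→110: 7 bp
  110→120: 10 bp
  120→140: 20 bp
  140→147: 7 bp
  147→157: 10 bp
  157→166: 9 bp
  166→177: 11 bp
  177→180: 3 bp
  180→181: 1 bp
  181→193: 12 bp
  193→2 (wrap): 201-193+2 = 10 bp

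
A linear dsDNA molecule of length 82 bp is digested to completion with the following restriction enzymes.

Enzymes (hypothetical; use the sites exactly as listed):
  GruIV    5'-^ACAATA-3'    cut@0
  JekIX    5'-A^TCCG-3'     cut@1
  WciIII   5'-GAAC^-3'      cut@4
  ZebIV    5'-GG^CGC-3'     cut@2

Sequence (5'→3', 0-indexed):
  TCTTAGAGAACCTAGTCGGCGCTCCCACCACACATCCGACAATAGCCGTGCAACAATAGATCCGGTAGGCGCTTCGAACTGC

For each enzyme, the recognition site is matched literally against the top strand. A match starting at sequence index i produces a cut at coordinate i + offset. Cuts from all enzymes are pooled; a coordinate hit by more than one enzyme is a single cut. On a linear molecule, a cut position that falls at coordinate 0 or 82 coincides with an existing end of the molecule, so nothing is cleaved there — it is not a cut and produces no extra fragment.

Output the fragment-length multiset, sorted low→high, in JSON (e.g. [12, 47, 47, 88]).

Site scan:
  GruIV ACAATA/0: at [38, 52] ⇒ [38, 52]
  JekIX ATCCG/1: at [33, 59] ⇒ [34, 60]
  WciIII GAAC/4: at [7, 75] ⇒ [11, 79]
  ZebIV GGCGC/2: at [17, 67] ⇒ [19, 69]

All cut coordinates (distinct, sorted): [11, 19, 34, 38, 52, 60, 69, 79]

Fragment lengths:
  [0,11): 11 bp
  [11,19): 8 bp
  [19,34): 15 bp
  [34,38): 4 bp
  [38,52): 14 bp
  [52,60): 8 bp
  [60,69): 9 bp
  [69,79): 10 bp
  [79,82): 3 bp

[3,4,8,8,9,10,11,14,15]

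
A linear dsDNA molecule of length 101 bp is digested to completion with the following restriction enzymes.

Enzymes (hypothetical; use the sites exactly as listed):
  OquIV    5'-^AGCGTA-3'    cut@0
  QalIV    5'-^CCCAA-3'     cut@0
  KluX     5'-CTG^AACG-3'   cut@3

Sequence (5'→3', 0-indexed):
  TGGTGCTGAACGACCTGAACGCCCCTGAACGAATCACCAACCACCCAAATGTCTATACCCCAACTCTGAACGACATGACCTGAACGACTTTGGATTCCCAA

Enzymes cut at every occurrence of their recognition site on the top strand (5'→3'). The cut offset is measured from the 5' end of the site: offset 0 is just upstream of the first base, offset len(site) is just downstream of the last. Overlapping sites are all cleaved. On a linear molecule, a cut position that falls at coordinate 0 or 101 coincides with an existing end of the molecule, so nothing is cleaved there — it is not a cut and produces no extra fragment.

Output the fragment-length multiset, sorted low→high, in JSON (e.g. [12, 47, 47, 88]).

Site scan:
  OquIV (AGCGTA, off=0): no sites
  QalIV (CCCAA, off=0): starts [43, 58, 96] → cuts [43, 58, 96]
  KluX (CTGAACG, off=3): starts [5, 14, 24, 65, 79] → cuts [8, 17, 27, 68, 82]

Pooled cuts: [8, 17, 27, 43, 58, 68, 82, 96]

Fragment lengths:
  [0,8): 8 bp
  [8,17): 9 bp
  [17,27): 10 bp
  [27,43): 16 bp
  [43,58): 15 bp
  [58,68): 10 bp
  [68,82): 14 bp
  [82,96): 14 bp
  [96,101): 5 bp

[5,8,9,10,10,14,14,15,16]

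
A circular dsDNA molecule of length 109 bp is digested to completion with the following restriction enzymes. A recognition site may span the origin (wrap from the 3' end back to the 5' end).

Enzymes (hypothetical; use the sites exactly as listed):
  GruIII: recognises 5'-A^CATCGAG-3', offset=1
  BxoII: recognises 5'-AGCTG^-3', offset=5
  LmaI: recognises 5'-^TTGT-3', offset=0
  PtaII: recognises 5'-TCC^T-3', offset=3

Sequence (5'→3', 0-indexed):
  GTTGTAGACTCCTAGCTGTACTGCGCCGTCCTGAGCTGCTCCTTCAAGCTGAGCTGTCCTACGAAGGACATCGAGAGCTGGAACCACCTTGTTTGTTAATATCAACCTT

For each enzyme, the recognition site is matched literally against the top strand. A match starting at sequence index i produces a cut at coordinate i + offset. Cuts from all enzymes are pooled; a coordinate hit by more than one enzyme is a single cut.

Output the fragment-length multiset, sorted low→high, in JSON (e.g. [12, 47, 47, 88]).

[3,3,4,4,5,6,7,8,9,9,11,12,13,15]

Site scan:
  GruIII ACATCGAG/1: at [67] ⇒ [68]
  BxoII AGCTG/5: at [13, 33, 46, 51, 75] ⇒ [18, 38, 51, 56, 80]
  LmaI TTGT/0: at [1, 88, 92, 107] ⇒ [1, 88, 92, 107]
  PtaII TCCT/3: at [9, 28, 39, 56] ⇒ [12, 31, 42, 59]

All cut coordinates (distinct, sorted): [1, 12, 18, 31, 38, 42, 51, 56, 59, 68, 80, 88, 92, 107]

Fragments:
  1→12: 11 bp
  12→18: 6 bp
  18→31: 13 bp
  31→38: 7 bp
  38→42: 4 bp
  42→51: 9 bp
  51→56: 5 bp
  56→59: 3 bp
  59→68: 9 bp
  68→80: 12 bp
  80→88: 8 bp
  88→92: 4 bp
  92→107: 15 bp
  107→1 (wrap): 109-107+1 = 3 bp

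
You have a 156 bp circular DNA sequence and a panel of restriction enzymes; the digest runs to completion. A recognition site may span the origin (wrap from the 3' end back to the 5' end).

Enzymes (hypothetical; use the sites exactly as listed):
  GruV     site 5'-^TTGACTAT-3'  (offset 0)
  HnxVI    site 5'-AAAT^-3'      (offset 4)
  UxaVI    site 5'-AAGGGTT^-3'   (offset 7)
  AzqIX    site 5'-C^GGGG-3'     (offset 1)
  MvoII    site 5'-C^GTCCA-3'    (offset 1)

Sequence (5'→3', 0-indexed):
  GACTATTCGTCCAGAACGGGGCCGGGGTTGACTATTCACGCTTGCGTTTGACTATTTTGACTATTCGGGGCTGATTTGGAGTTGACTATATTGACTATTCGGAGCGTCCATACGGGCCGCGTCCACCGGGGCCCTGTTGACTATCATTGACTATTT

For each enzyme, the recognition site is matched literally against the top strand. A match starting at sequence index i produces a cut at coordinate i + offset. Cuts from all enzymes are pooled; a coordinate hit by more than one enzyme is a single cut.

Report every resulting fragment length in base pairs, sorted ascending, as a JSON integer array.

Scan for sites:
  GruV (TTGACTAT, off=0): starts [27, 47, 56, 81, 90, 136, 146, 154] → cuts [27, 47, 56, 81, 90, 136, 146, 154]
  HnxVI (AAAT, off=4): no sites
  UxaVI (AAGGGTT, off=7): no sites
  AzqIX (CGGGG, off=1): starts [16, 22, 65, 126] → cuts [17, 23, 66, 127]
  MvoII (CGTCCA, off=1): starts [7, 104, 119] → cuts [8, 105, 120]

All cut coordinates (distinct, sorted): [8, 17, 23, 27, 47, 56, 66, 81, 90, 105, 120, 127, 136, 146, 154]

Fragments:
  8→17: 9 bp
  17→23: 6 bp
  23→27: 4 bp
  27→47: 20 bp
  47→56: 9 bp
  56→66: 10 bp
  66→81: 15 bp
  81→90: 9 bp
  90→105: 15 bp
  105→120: 15 bp
  120→127: 7 bp
  127→136: 9 bp
  136→146: 10 bp
  146→154: 8 bp
  154→8 (wrap): 156-154+8 = 10 bp

[4,6,7,8,9,9,9,9,10,10,10,15,15,15,20]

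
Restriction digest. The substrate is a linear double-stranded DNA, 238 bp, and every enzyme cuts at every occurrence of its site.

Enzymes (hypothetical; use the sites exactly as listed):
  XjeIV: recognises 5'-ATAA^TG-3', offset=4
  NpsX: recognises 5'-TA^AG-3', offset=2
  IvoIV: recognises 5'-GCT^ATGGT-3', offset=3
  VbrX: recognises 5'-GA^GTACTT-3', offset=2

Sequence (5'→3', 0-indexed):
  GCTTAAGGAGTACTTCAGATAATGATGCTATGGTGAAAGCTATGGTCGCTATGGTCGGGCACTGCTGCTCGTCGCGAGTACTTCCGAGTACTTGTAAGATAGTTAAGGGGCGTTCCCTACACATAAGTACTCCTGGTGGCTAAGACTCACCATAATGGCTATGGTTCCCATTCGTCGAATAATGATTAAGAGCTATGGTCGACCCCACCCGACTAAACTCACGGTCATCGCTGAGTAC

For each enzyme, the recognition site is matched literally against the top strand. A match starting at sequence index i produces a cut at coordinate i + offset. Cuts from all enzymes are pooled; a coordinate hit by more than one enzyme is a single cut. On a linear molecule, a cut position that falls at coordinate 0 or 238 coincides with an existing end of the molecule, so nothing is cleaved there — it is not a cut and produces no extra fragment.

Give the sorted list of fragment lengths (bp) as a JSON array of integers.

Site scan:
  XjeIV ATAATG/4: at [18, 151, 178] ⇒ [22, 155, 182]
  NpsX TAAG/2: at [3, 94, 103, 123, 140, 186] ⇒ [5, 96, 105, 125, 142, 188]
  IvoIV GCTATGGT/3: at [26, 38, 47, 157, 191] ⇒ [29, 41, 50, 160, 194]
  VbrX GAGTACTT/2: at [7, 75, 85] ⇒ [9, 77, 87]

Pooled cuts: [5, 9, 22, 29, 41, 50, 77, 87, 96, 105, 125, 142, 155, 160, 182, 188, 194]

Fragment lengths:
  [0,5): 5 bp
  [5,9): 4 bp
  [9,22): 13 bp
  [22,29): 7 bp
  [29,41): 12 bp
  [41,50): 9 bp
  [50,77): 27 bp
  [77,87): 10 bp
  [87,96): 9 bp
  [96,105): 9 bp
  [105,125): 20 bp
  [125,142): 17 bp
  [142,155): 13 bp
  [155,160): 5 bp
  [160,182): 22 bp
  [182,188): 6 bp
  [188,194): 6 bp
  [194,238): 44 bp

[4,5,5,6,6,7,9,9,9,10,12,13,13,17,20,22,27,44]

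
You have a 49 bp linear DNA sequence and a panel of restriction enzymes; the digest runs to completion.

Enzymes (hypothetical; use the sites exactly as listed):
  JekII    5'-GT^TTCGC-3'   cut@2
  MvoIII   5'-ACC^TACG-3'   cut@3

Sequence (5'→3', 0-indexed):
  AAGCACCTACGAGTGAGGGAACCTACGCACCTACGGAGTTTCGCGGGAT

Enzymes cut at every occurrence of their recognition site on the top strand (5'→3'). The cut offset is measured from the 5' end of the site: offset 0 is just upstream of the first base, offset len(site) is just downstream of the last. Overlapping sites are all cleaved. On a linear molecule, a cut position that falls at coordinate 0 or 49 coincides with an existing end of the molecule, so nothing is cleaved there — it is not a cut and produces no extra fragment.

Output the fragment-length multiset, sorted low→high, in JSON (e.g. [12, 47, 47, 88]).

Site scan:
  JekII GTTTCGC/2: at [37] ⇒ [39]
  MvoIII ACCTACG/3: at [4, 20, 28] ⇒ [7, 23, 31]

Pooled cuts: [7, 23, 31, 39]

Fragments:
  [0,7): 7 bp
  [7,23): 16 bp
  [23,31): 8 bp
  [31,39): 8 bp
  [39,49): 10 bp

[7,8,8,10,16]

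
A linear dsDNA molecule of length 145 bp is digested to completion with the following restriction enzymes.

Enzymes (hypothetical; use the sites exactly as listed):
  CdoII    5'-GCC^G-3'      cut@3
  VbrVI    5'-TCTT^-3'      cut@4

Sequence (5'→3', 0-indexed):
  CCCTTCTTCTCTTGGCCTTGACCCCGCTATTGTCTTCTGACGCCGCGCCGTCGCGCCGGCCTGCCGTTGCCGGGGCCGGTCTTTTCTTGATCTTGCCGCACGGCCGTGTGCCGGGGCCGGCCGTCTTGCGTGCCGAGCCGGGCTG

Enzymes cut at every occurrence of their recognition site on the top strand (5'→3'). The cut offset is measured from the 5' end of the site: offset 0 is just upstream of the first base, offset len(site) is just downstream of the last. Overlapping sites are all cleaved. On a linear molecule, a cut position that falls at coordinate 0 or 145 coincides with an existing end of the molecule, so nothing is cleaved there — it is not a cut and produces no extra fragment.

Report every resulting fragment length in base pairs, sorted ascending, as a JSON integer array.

Per-enzyme occurrences:
  CdoII (GCCG, off=3): starts [41, 46, 54, 62, 68, 74, 94, 102, 109, 115, 119, 131, 136] → cuts [44, 49, 57, 65, 71, 77, 97, 105, 112, 118, 122, 134, 139]
  VbrVI (TCTT, off=4): starts [4, 9, 32, 79, 84, 90, 123] → cuts [8, 13, 36, 83, 88, 94, 127]

All cut coordinates (distinct, sorted): [8, 13, 36, 44, 49, 57, 65, 71, 77, 83, 88, 94, 97, 105, 112, 118, 122, 127, 134, 139]

Fragments:
  [0,8): 8 bp
  [8,13): 5 bp
  [13,36): 23 bp
  [36,44): 8 bp
  [44,49): 5 bp
  [49,57): 8 bp
  [57,65): 8 bp
  [65,71): 6 bp
  [71,77): 6 bp
  [77,83): 6 bp
  [83,88): 5 bp
  [88,94): 6 bp
  [94,97): 3 bp
  [97,105): 8 bp
  [105,112): 7 bp
  [112,118): 6 bp
  [118,122): 4 bp
  [122,127): 5 bp
  [127,134): 7 bp
  [134,139): 5 bp
  [139,145): 6 bp

[3,4,5,5,5,5,5,6,6,6,6,6,6,7,7,8,8,8,8,8,23]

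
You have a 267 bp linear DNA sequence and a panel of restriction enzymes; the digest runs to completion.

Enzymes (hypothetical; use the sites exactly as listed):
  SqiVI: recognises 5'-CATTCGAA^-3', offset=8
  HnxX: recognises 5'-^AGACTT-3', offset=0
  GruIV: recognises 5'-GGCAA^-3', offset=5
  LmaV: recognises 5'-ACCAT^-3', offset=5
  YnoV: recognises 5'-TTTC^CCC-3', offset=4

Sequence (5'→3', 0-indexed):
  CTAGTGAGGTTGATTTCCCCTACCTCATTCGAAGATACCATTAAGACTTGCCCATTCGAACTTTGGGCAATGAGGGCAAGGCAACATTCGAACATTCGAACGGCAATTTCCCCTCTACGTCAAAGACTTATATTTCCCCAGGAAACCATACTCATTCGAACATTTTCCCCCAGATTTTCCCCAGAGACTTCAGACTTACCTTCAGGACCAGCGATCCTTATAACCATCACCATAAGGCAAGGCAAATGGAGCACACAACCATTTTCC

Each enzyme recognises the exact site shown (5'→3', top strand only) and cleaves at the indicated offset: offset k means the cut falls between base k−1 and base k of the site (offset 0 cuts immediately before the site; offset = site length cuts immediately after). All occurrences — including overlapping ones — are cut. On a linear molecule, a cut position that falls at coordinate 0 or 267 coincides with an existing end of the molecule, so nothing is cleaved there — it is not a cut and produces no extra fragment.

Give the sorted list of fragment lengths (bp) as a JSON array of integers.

Per-enzyme occurrences:
  SqiVI CATTCGAA/8: at [25, 52, 84, 92, 152] ⇒ [33, 60, 92, 100, 160]
  HnxX AGACTT/0: at [43, 123, 184, 191] ⇒ [43, 123, 184, 191]
  GruIV GGCAA/5: at [65, 74, 79, 101, 235, 240] ⇒ [70, 79, 84, 106, 240, 245]
  LmaV ACCAT/5: at [36, 144, 222, 228, 257] ⇒ [41, 149, 227, 233, 262]
  YnoV TTTCCCC/4: at [13, 106, 132, 163, 175] ⇒ [17, 110, 136, 167, 179]

All cut coordinates (distinct, sorted): [17, 33, 41, 43, 60, 70, 79, 84, 92, 100, 106, 110, 123, 136, 149, 160, 167, 179, 184, 191, 227, 233, 240, 245, 262]

Fragments:
  [0,17): 17 bp
  [17,33): 16 bp
  [33,41): 8 bp
  [41,43): 2 bp
  [43,60): 17 bp
  [60,70): 10 bp
  [70,79): 9 bp
  [79,84): 5 bp
  [84,92): 8 bp
  [92,100): 8 bp
  [100,106): 6 bp
  [106,110): 4 bp
  [110,123): 13 bp
  [123,136): 13 bp
  [136,149): 13 bp
  [149,160): 11 bp
  [160,167): 7 bp
  [167,179): 12 bp
  [179,184): 5 bp
  [184,191): 7 bp
  [191,227): 36 bp
  [227,233): 6 bp
  [233,240): 7 bp
  [240,245): 5 bp
  [245,262): 17 bp
  [262,267): 5 bp

[2,4,5,5,5,5,6,6,7,7,7,8,8,8,9,10,11,12,13,13,13,16,17,17,17,36]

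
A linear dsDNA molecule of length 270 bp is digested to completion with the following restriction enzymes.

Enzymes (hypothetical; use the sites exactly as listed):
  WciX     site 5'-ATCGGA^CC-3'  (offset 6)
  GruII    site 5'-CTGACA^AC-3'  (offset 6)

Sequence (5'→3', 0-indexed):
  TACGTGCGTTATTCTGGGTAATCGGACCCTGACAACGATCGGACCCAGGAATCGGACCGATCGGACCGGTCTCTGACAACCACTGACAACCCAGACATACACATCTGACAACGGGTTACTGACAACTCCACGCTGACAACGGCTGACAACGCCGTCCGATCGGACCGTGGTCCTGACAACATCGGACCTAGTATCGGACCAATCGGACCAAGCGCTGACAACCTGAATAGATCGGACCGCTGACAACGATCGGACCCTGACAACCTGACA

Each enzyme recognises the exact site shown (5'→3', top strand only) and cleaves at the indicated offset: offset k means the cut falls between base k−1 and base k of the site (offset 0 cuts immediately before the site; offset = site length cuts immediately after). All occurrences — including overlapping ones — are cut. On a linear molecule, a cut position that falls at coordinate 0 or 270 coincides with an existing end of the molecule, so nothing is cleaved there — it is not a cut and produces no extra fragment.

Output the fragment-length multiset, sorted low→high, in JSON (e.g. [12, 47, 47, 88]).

Site scan:
  WciX (ATCGGACC, off=6): starts [20, 37, 50, 59, 158, 180, 192, 201, 230, 248] → cuts [26, 43, 56, 65, 164, 186, 198, 207, 236, 254]
  GruII (CTGACAAC, off=6): starts [28, 72, 82, 104, 118, 132, 142, 172, 214, 239, 256] → cuts [34, 78, 88, 110, 124, 138, 148, 178, 220, 245, 262]

Pooled cuts: [26, 34, 43, 56, 65, 78, 88, 110, 124, 138, 148, 164, 178, 186, 198, 207, 220, 236, 245, 254, 262]

Fragments:
  [0,26): 26 bp
  [26,34): 8 bp
  [34,43): 9 bp
  [43,56): 13 bp
  [56,65): 9 bp
  [65,78): 13 bp
  [78,88): 10 bp
  [88,110): 22 bp
  [110,124): 14 bp
  [124,138): 14 bp
  [138,148): 10 bp
  [148,164): 16 bp
  [164,178): 14 bp
  [178,186): 8 bp
  [186,198): 12 bp
  [198,207): 9 bp
  [207,220): 13 bp
  [220,236): 16 bp
  [236,245): 9 bp
  [245,254): 9 bp
  [254,262): 8 bp
  [262,270): 8 bp

[8,8,8,8,9,9,9,9,9,10,10,12,13,13,13,14,14,14,16,16,22,26]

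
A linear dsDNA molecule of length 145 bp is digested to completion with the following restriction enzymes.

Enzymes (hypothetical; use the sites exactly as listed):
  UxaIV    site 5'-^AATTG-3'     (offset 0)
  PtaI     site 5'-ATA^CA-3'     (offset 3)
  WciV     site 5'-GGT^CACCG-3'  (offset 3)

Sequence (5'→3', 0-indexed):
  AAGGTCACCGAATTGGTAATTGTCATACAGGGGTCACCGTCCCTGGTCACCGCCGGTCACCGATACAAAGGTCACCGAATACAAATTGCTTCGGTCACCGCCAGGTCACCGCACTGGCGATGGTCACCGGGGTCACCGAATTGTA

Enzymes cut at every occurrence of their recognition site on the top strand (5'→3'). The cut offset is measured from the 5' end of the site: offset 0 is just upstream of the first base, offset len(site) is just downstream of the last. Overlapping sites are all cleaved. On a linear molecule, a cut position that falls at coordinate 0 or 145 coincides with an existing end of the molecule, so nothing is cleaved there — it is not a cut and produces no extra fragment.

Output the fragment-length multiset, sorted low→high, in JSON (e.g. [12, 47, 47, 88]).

Scan for sites:
  UxaIV (AATTG, off=0): starts [10, 17, 83, 138] → cuts [10, 17, 83, 138]
  PtaI (ATACA, off=3): starts [24, 62, 78] → cuts [27, 65, 81]
  WciV (GGTCACCG, off=3): starts [2, 31, 44, 54, 69, 92, 103, 121, 130] → cuts [5, 34, 47, 57, 72, 95, 106, 124, 133]

Pooled cuts: [5, 10, 17, 27, 34, 47, 57, 65, 72, 81, 83, 95, 106, 124, 133, 138]

Fragments:
  [0,5): 5 bp
  [5,10): 5 bp
  [10,17): 7 bp
  [17,27): 10 bp
  [27,34): 7 bp
  [34,47): 13 bp
  [47,57): 10 bp
  [57,65): 8 bp
  [65,72): 7 bp
  [72,81): 9 bp
  [81,83): 2 bp
  [83,95): 12 bp
  [95,106): 11 bp
  [106,124): 18 bp
  [124,133): 9 bp
  [133,138): 5 bp
  [138,145): 7 bp

[2,5,5,5,7,7,7,7,8,9,9,10,10,11,12,13,18]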